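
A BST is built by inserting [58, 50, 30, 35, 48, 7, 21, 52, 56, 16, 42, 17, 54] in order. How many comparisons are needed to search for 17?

Search path for 17: 58 -> 50 -> 30 -> 7 -> 21 -> 16 -> 17
Found: True
Comparisons: 7


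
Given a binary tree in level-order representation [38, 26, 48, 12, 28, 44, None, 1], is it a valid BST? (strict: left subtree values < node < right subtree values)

Level-order array: [38, 26, 48, 12, 28, 44, None, 1]
Validate using subtree bounds (lo, hi): at each node, require lo < value < hi,
then recurse left with hi=value and right with lo=value.
Preorder trace (stopping at first violation):
  at node 38 with bounds (-inf, +inf): OK
  at node 26 with bounds (-inf, 38): OK
  at node 12 with bounds (-inf, 26): OK
  at node 1 with bounds (-inf, 12): OK
  at node 28 with bounds (26, 38): OK
  at node 48 with bounds (38, +inf): OK
  at node 44 with bounds (38, 48): OK
No violation found at any node.
Result: Valid BST


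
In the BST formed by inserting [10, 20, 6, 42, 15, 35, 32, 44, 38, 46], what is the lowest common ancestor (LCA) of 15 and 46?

Tree insertion order: [10, 20, 6, 42, 15, 35, 32, 44, 38, 46]
Tree (level-order array): [10, 6, 20, None, None, 15, 42, None, None, 35, 44, 32, 38, None, 46]
In a BST, the LCA of p=15, q=46 is the first node v on the
root-to-leaf path with p <= v <= q (go left if both < v, right if both > v).
Walk from root:
  at 10: both 15 and 46 > 10, go right
  at 20: 15 <= 20 <= 46, this is the LCA
LCA = 20


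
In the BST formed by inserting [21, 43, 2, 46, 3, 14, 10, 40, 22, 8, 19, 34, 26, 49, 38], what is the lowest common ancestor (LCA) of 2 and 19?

Tree insertion order: [21, 43, 2, 46, 3, 14, 10, 40, 22, 8, 19, 34, 26, 49, 38]
Tree (level-order array): [21, 2, 43, None, 3, 40, 46, None, 14, 22, None, None, 49, 10, 19, None, 34, None, None, 8, None, None, None, 26, 38]
In a BST, the LCA of p=2, q=19 is the first node v on the
root-to-leaf path with p <= v <= q (go left if both < v, right if both > v).
Walk from root:
  at 21: both 2 and 19 < 21, go left
  at 2: 2 <= 2 <= 19, this is the LCA
LCA = 2


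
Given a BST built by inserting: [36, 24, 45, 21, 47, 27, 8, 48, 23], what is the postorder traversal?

Tree insertion order: [36, 24, 45, 21, 47, 27, 8, 48, 23]
Tree (level-order array): [36, 24, 45, 21, 27, None, 47, 8, 23, None, None, None, 48]
Postorder traversal: [8, 23, 21, 27, 24, 48, 47, 45, 36]


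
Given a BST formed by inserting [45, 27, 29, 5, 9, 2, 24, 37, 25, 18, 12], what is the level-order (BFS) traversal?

Tree insertion order: [45, 27, 29, 5, 9, 2, 24, 37, 25, 18, 12]
Tree (level-order array): [45, 27, None, 5, 29, 2, 9, None, 37, None, None, None, 24, None, None, 18, 25, 12]
BFS from the root, enqueuing left then right child of each popped node:
  queue [45] -> pop 45, enqueue [27], visited so far: [45]
  queue [27] -> pop 27, enqueue [5, 29], visited so far: [45, 27]
  queue [5, 29] -> pop 5, enqueue [2, 9], visited so far: [45, 27, 5]
  queue [29, 2, 9] -> pop 29, enqueue [37], visited so far: [45, 27, 5, 29]
  queue [2, 9, 37] -> pop 2, enqueue [none], visited so far: [45, 27, 5, 29, 2]
  queue [9, 37] -> pop 9, enqueue [24], visited so far: [45, 27, 5, 29, 2, 9]
  queue [37, 24] -> pop 37, enqueue [none], visited so far: [45, 27, 5, 29, 2, 9, 37]
  queue [24] -> pop 24, enqueue [18, 25], visited so far: [45, 27, 5, 29, 2, 9, 37, 24]
  queue [18, 25] -> pop 18, enqueue [12], visited so far: [45, 27, 5, 29, 2, 9, 37, 24, 18]
  queue [25, 12] -> pop 25, enqueue [none], visited so far: [45, 27, 5, 29, 2, 9, 37, 24, 18, 25]
  queue [12] -> pop 12, enqueue [none], visited so far: [45, 27, 5, 29, 2, 9, 37, 24, 18, 25, 12]
Result: [45, 27, 5, 29, 2, 9, 37, 24, 18, 25, 12]


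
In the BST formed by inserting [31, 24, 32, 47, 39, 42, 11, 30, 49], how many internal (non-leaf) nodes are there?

Tree built from: [31, 24, 32, 47, 39, 42, 11, 30, 49]
Tree (level-order array): [31, 24, 32, 11, 30, None, 47, None, None, None, None, 39, 49, None, 42]
Rule: An internal node has at least one child.
Per-node child counts:
  node 31: 2 child(ren)
  node 24: 2 child(ren)
  node 11: 0 child(ren)
  node 30: 0 child(ren)
  node 32: 1 child(ren)
  node 47: 2 child(ren)
  node 39: 1 child(ren)
  node 42: 0 child(ren)
  node 49: 0 child(ren)
Matching nodes: [31, 24, 32, 47, 39]
Count of internal (non-leaf) nodes: 5


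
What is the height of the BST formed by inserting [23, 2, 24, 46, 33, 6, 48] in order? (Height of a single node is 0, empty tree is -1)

Insertion order: [23, 2, 24, 46, 33, 6, 48]
Tree (level-order array): [23, 2, 24, None, 6, None, 46, None, None, 33, 48]
Compute height bottom-up (empty subtree = -1):
  height(6) = 1 + max(-1, -1) = 0
  height(2) = 1 + max(-1, 0) = 1
  height(33) = 1 + max(-1, -1) = 0
  height(48) = 1 + max(-1, -1) = 0
  height(46) = 1 + max(0, 0) = 1
  height(24) = 1 + max(-1, 1) = 2
  height(23) = 1 + max(1, 2) = 3
Height = 3


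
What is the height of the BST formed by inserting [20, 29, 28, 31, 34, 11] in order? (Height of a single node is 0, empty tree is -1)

Insertion order: [20, 29, 28, 31, 34, 11]
Tree (level-order array): [20, 11, 29, None, None, 28, 31, None, None, None, 34]
Compute height bottom-up (empty subtree = -1):
  height(11) = 1 + max(-1, -1) = 0
  height(28) = 1 + max(-1, -1) = 0
  height(34) = 1 + max(-1, -1) = 0
  height(31) = 1 + max(-1, 0) = 1
  height(29) = 1 + max(0, 1) = 2
  height(20) = 1 + max(0, 2) = 3
Height = 3


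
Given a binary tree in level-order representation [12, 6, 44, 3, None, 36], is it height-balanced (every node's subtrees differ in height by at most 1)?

Tree (level-order array): [12, 6, 44, 3, None, 36]
Definition: a tree is height-balanced if, at every node, |h(left) - h(right)| <= 1 (empty subtree has height -1).
Bottom-up per-node check:
  node 3: h_left=-1, h_right=-1, diff=0 [OK], height=0
  node 6: h_left=0, h_right=-1, diff=1 [OK], height=1
  node 36: h_left=-1, h_right=-1, diff=0 [OK], height=0
  node 44: h_left=0, h_right=-1, diff=1 [OK], height=1
  node 12: h_left=1, h_right=1, diff=0 [OK], height=2
All nodes satisfy the balance condition.
Result: Balanced


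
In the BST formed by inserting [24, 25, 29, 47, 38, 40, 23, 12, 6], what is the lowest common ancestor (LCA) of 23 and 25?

Tree insertion order: [24, 25, 29, 47, 38, 40, 23, 12, 6]
Tree (level-order array): [24, 23, 25, 12, None, None, 29, 6, None, None, 47, None, None, 38, None, None, 40]
In a BST, the LCA of p=23, q=25 is the first node v on the
root-to-leaf path with p <= v <= q (go left if both < v, right if both > v).
Walk from root:
  at 24: 23 <= 24 <= 25, this is the LCA
LCA = 24


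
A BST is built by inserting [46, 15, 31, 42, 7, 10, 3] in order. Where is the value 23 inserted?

Starting tree (level order): [46, 15, None, 7, 31, 3, 10, None, 42]
Insertion path: 46 -> 15 -> 31
Result: insert 23 as left child of 31
Final tree (level order): [46, 15, None, 7, 31, 3, 10, 23, 42]


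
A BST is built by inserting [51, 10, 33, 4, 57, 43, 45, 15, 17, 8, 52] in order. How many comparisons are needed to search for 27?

Search path for 27: 51 -> 10 -> 33 -> 15 -> 17
Found: False
Comparisons: 5


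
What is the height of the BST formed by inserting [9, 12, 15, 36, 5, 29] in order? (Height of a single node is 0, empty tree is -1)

Insertion order: [9, 12, 15, 36, 5, 29]
Tree (level-order array): [9, 5, 12, None, None, None, 15, None, 36, 29]
Compute height bottom-up (empty subtree = -1):
  height(5) = 1 + max(-1, -1) = 0
  height(29) = 1 + max(-1, -1) = 0
  height(36) = 1 + max(0, -1) = 1
  height(15) = 1 + max(-1, 1) = 2
  height(12) = 1 + max(-1, 2) = 3
  height(9) = 1 + max(0, 3) = 4
Height = 4


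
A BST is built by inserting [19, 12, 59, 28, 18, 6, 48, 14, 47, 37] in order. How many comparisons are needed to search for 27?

Search path for 27: 19 -> 59 -> 28
Found: False
Comparisons: 3


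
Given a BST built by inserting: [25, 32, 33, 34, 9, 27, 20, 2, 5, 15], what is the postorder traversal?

Tree insertion order: [25, 32, 33, 34, 9, 27, 20, 2, 5, 15]
Tree (level-order array): [25, 9, 32, 2, 20, 27, 33, None, 5, 15, None, None, None, None, 34]
Postorder traversal: [5, 2, 15, 20, 9, 27, 34, 33, 32, 25]


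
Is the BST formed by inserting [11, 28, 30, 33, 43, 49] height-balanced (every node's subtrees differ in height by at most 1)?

Tree (level-order array): [11, None, 28, None, 30, None, 33, None, 43, None, 49]
Definition: a tree is height-balanced if, at every node, |h(left) - h(right)| <= 1 (empty subtree has height -1).
Bottom-up per-node check:
  node 49: h_left=-1, h_right=-1, diff=0 [OK], height=0
  node 43: h_left=-1, h_right=0, diff=1 [OK], height=1
  node 33: h_left=-1, h_right=1, diff=2 [FAIL (|-1-1|=2 > 1)], height=2
  node 30: h_left=-1, h_right=2, diff=3 [FAIL (|-1-2|=3 > 1)], height=3
  node 28: h_left=-1, h_right=3, diff=4 [FAIL (|-1-3|=4 > 1)], height=4
  node 11: h_left=-1, h_right=4, diff=5 [FAIL (|-1-4|=5 > 1)], height=5
Node 33 violates the condition: |-1 - 1| = 2 > 1.
Result: Not balanced


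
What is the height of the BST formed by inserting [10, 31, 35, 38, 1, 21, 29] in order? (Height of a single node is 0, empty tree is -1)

Insertion order: [10, 31, 35, 38, 1, 21, 29]
Tree (level-order array): [10, 1, 31, None, None, 21, 35, None, 29, None, 38]
Compute height bottom-up (empty subtree = -1):
  height(1) = 1 + max(-1, -1) = 0
  height(29) = 1 + max(-1, -1) = 0
  height(21) = 1 + max(-1, 0) = 1
  height(38) = 1 + max(-1, -1) = 0
  height(35) = 1 + max(-1, 0) = 1
  height(31) = 1 + max(1, 1) = 2
  height(10) = 1 + max(0, 2) = 3
Height = 3


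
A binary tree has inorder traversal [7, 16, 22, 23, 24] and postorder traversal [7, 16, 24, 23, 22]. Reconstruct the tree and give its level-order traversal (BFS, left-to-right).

Inorder:   [7, 16, 22, 23, 24]
Postorder: [7, 16, 24, 23, 22]
Algorithm: postorder visits root last, so walk postorder right-to-left;
each value is the root of the current inorder slice — split it at that
value, recurse on the right subtree first, then the left.
Recursive splits:
  root=22; inorder splits into left=[7, 16], right=[23, 24]
  root=23; inorder splits into left=[], right=[24]
  root=24; inorder splits into left=[], right=[]
  root=16; inorder splits into left=[7], right=[]
  root=7; inorder splits into left=[], right=[]
Reconstructed level-order: [22, 16, 23, 7, 24]


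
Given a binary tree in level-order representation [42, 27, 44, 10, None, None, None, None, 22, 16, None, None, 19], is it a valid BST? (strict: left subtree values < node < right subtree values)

Level-order array: [42, 27, 44, 10, None, None, None, None, 22, 16, None, None, 19]
Validate using subtree bounds (lo, hi): at each node, require lo < value < hi,
then recurse left with hi=value and right with lo=value.
Preorder trace (stopping at first violation):
  at node 42 with bounds (-inf, +inf): OK
  at node 27 with bounds (-inf, 42): OK
  at node 10 with bounds (-inf, 27): OK
  at node 22 with bounds (10, 27): OK
  at node 16 with bounds (10, 22): OK
  at node 19 with bounds (16, 22): OK
  at node 44 with bounds (42, +inf): OK
No violation found at any node.
Result: Valid BST


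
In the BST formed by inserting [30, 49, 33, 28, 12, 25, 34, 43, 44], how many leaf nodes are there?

Tree built from: [30, 49, 33, 28, 12, 25, 34, 43, 44]
Tree (level-order array): [30, 28, 49, 12, None, 33, None, None, 25, None, 34, None, None, None, 43, None, 44]
Rule: A leaf has 0 children.
Per-node child counts:
  node 30: 2 child(ren)
  node 28: 1 child(ren)
  node 12: 1 child(ren)
  node 25: 0 child(ren)
  node 49: 1 child(ren)
  node 33: 1 child(ren)
  node 34: 1 child(ren)
  node 43: 1 child(ren)
  node 44: 0 child(ren)
Matching nodes: [25, 44]
Count of leaf nodes: 2


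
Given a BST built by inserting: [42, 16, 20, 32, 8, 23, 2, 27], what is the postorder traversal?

Tree insertion order: [42, 16, 20, 32, 8, 23, 2, 27]
Tree (level-order array): [42, 16, None, 8, 20, 2, None, None, 32, None, None, 23, None, None, 27]
Postorder traversal: [2, 8, 27, 23, 32, 20, 16, 42]


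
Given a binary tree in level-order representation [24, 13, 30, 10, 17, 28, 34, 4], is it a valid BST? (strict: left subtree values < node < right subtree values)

Level-order array: [24, 13, 30, 10, 17, 28, 34, 4]
Validate using subtree bounds (lo, hi): at each node, require lo < value < hi,
then recurse left with hi=value and right with lo=value.
Preorder trace (stopping at first violation):
  at node 24 with bounds (-inf, +inf): OK
  at node 13 with bounds (-inf, 24): OK
  at node 10 with bounds (-inf, 13): OK
  at node 4 with bounds (-inf, 10): OK
  at node 17 with bounds (13, 24): OK
  at node 30 with bounds (24, +inf): OK
  at node 28 with bounds (24, 30): OK
  at node 34 with bounds (30, +inf): OK
No violation found at any node.
Result: Valid BST


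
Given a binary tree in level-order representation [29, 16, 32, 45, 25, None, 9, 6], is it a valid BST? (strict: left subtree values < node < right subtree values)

Level-order array: [29, 16, 32, 45, 25, None, 9, 6]
Validate using subtree bounds (lo, hi): at each node, require lo < value < hi,
then recurse left with hi=value and right with lo=value.
Preorder trace (stopping at first violation):
  at node 29 with bounds (-inf, +inf): OK
  at node 16 with bounds (-inf, 29): OK
  at node 45 with bounds (-inf, 16): VIOLATION
Node 45 violates its bound: not (-inf < 45 < 16).
Result: Not a valid BST


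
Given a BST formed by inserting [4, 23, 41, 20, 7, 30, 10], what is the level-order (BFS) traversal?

Tree insertion order: [4, 23, 41, 20, 7, 30, 10]
Tree (level-order array): [4, None, 23, 20, 41, 7, None, 30, None, None, 10]
BFS from the root, enqueuing left then right child of each popped node:
  queue [4] -> pop 4, enqueue [23], visited so far: [4]
  queue [23] -> pop 23, enqueue [20, 41], visited so far: [4, 23]
  queue [20, 41] -> pop 20, enqueue [7], visited so far: [4, 23, 20]
  queue [41, 7] -> pop 41, enqueue [30], visited so far: [4, 23, 20, 41]
  queue [7, 30] -> pop 7, enqueue [10], visited so far: [4, 23, 20, 41, 7]
  queue [30, 10] -> pop 30, enqueue [none], visited so far: [4, 23, 20, 41, 7, 30]
  queue [10] -> pop 10, enqueue [none], visited so far: [4, 23, 20, 41, 7, 30, 10]
Result: [4, 23, 20, 41, 7, 30, 10]


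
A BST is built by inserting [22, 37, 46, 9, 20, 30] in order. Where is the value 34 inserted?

Starting tree (level order): [22, 9, 37, None, 20, 30, 46]
Insertion path: 22 -> 37 -> 30
Result: insert 34 as right child of 30
Final tree (level order): [22, 9, 37, None, 20, 30, 46, None, None, None, 34]


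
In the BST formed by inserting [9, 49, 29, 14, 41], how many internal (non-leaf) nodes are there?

Tree built from: [9, 49, 29, 14, 41]
Tree (level-order array): [9, None, 49, 29, None, 14, 41]
Rule: An internal node has at least one child.
Per-node child counts:
  node 9: 1 child(ren)
  node 49: 1 child(ren)
  node 29: 2 child(ren)
  node 14: 0 child(ren)
  node 41: 0 child(ren)
Matching nodes: [9, 49, 29]
Count of internal (non-leaf) nodes: 3


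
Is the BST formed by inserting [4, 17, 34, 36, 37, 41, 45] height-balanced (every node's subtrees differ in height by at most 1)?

Tree (level-order array): [4, None, 17, None, 34, None, 36, None, 37, None, 41, None, 45]
Definition: a tree is height-balanced if, at every node, |h(left) - h(right)| <= 1 (empty subtree has height -1).
Bottom-up per-node check:
  node 45: h_left=-1, h_right=-1, diff=0 [OK], height=0
  node 41: h_left=-1, h_right=0, diff=1 [OK], height=1
  node 37: h_left=-1, h_right=1, diff=2 [FAIL (|-1-1|=2 > 1)], height=2
  node 36: h_left=-1, h_right=2, diff=3 [FAIL (|-1-2|=3 > 1)], height=3
  node 34: h_left=-1, h_right=3, diff=4 [FAIL (|-1-3|=4 > 1)], height=4
  node 17: h_left=-1, h_right=4, diff=5 [FAIL (|-1-4|=5 > 1)], height=5
  node 4: h_left=-1, h_right=5, diff=6 [FAIL (|-1-5|=6 > 1)], height=6
Node 37 violates the condition: |-1 - 1| = 2 > 1.
Result: Not balanced


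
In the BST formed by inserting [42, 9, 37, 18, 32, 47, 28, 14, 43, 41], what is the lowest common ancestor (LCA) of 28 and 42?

Tree insertion order: [42, 9, 37, 18, 32, 47, 28, 14, 43, 41]
Tree (level-order array): [42, 9, 47, None, 37, 43, None, 18, 41, None, None, 14, 32, None, None, None, None, 28]
In a BST, the LCA of p=28, q=42 is the first node v on the
root-to-leaf path with p <= v <= q (go left if both < v, right if both > v).
Walk from root:
  at 42: 28 <= 42 <= 42, this is the LCA
LCA = 42


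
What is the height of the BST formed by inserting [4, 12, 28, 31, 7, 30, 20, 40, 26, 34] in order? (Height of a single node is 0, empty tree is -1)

Insertion order: [4, 12, 28, 31, 7, 30, 20, 40, 26, 34]
Tree (level-order array): [4, None, 12, 7, 28, None, None, 20, 31, None, 26, 30, 40, None, None, None, None, 34]
Compute height bottom-up (empty subtree = -1):
  height(7) = 1 + max(-1, -1) = 0
  height(26) = 1 + max(-1, -1) = 0
  height(20) = 1 + max(-1, 0) = 1
  height(30) = 1 + max(-1, -1) = 0
  height(34) = 1 + max(-1, -1) = 0
  height(40) = 1 + max(0, -1) = 1
  height(31) = 1 + max(0, 1) = 2
  height(28) = 1 + max(1, 2) = 3
  height(12) = 1 + max(0, 3) = 4
  height(4) = 1 + max(-1, 4) = 5
Height = 5


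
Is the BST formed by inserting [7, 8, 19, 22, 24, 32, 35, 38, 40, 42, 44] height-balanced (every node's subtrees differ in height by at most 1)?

Tree (level-order array): [7, None, 8, None, 19, None, 22, None, 24, None, 32, None, 35, None, 38, None, 40, None, 42, None, 44]
Definition: a tree is height-balanced if, at every node, |h(left) - h(right)| <= 1 (empty subtree has height -1).
Bottom-up per-node check:
  node 44: h_left=-1, h_right=-1, diff=0 [OK], height=0
  node 42: h_left=-1, h_right=0, diff=1 [OK], height=1
  node 40: h_left=-1, h_right=1, diff=2 [FAIL (|-1-1|=2 > 1)], height=2
  node 38: h_left=-1, h_right=2, diff=3 [FAIL (|-1-2|=3 > 1)], height=3
  node 35: h_left=-1, h_right=3, diff=4 [FAIL (|-1-3|=4 > 1)], height=4
  node 32: h_left=-1, h_right=4, diff=5 [FAIL (|-1-4|=5 > 1)], height=5
  node 24: h_left=-1, h_right=5, diff=6 [FAIL (|-1-5|=6 > 1)], height=6
  node 22: h_left=-1, h_right=6, diff=7 [FAIL (|-1-6|=7 > 1)], height=7
  node 19: h_left=-1, h_right=7, diff=8 [FAIL (|-1-7|=8 > 1)], height=8
  node 8: h_left=-1, h_right=8, diff=9 [FAIL (|-1-8|=9 > 1)], height=9
  node 7: h_left=-1, h_right=9, diff=10 [FAIL (|-1-9|=10 > 1)], height=10
Node 40 violates the condition: |-1 - 1| = 2 > 1.
Result: Not balanced


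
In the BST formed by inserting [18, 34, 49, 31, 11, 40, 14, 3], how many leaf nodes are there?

Tree built from: [18, 34, 49, 31, 11, 40, 14, 3]
Tree (level-order array): [18, 11, 34, 3, 14, 31, 49, None, None, None, None, None, None, 40]
Rule: A leaf has 0 children.
Per-node child counts:
  node 18: 2 child(ren)
  node 11: 2 child(ren)
  node 3: 0 child(ren)
  node 14: 0 child(ren)
  node 34: 2 child(ren)
  node 31: 0 child(ren)
  node 49: 1 child(ren)
  node 40: 0 child(ren)
Matching nodes: [3, 14, 31, 40]
Count of leaf nodes: 4


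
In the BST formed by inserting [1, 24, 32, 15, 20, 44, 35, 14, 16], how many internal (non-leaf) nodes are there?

Tree built from: [1, 24, 32, 15, 20, 44, 35, 14, 16]
Tree (level-order array): [1, None, 24, 15, 32, 14, 20, None, 44, None, None, 16, None, 35]
Rule: An internal node has at least one child.
Per-node child counts:
  node 1: 1 child(ren)
  node 24: 2 child(ren)
  node 15: 2 child(ren)
  node 14: 0 child(ren)
  node 20: 1 child(ren)
  node 16: 0 child(ren)
  node 32: 1 child(ren)
  node 44: 1 child(ren)
  node 35: 0 child(ren)
Matching nodes: [1, 24, 15, 20, 32, 44]
Count of internal (non-leaf) nodes: 6


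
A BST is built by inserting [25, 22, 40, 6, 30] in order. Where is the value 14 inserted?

Starting tree (level order): [25, 22, 40, 6, None, 30]
Insertion path: 25 -> 22 -> 6
Result: insert 14 as right child of 6
Final tree (level order): [25, 22, 40, 6, None, 30, None, None, 14]


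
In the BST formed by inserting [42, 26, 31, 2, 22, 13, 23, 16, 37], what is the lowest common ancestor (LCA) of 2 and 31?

Tree insertion order: [42, 26, 31, 2, 22, 13, 23, 16, 37]
Tree (level-order array): [42, 26, None, 2, 31, None, 22, None, 37, 13, 23, None, None, None, 16]
In a BST, the LCA of p=2, q=31 is the first node v on the
root-to-leaf path with p <= v <= q (go left if both < v, right if both > v).
Walk from root:
  at 42: both 2 and 31 < 42, go left
  at 26: 2 <= 26 <= 31, this is the LCA
LCA = 26


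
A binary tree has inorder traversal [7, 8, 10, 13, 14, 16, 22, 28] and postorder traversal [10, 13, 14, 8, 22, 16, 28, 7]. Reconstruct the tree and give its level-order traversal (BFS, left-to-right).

Inorder:   [7, 8, 10, 13, 14, 16, 22, 28]
Postorder: [10, 13, 14, 8, 22, 16, 28, 7]
Algorithm: postorder visits root last, so walk postorder right-to-left;
each value is the root of the current inorder slice — split it at that
value, recurse on the right subtree first, then the left.
Recursive splits:
  root=7; inorder splits into left=[], right=[8, 10, 13, 14, 16, 22, 28]
  root=28; inorder splits into left=[8, 10, 13, 14, 16, 22], right=[]
  root=16; inorder splits into left=[8, 10, 13, 14], right=[22]
  root=22; inorder splits into left=[], right=[]
  root=8; inorder splits into left=[], right=[10, 13, 14]
  root=14; inorder splits into left=[10, 13], right=[]
  root=13; inorder splits into left=[10], right=[]
  root=10; inorder splits into left=[], right=[]
Reconstructed level-order: [7, 28, 16, 8, 22, 14, 13, 10]


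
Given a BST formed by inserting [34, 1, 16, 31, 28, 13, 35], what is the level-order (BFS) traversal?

Tree insertion order: [34, 1, 16, 31, 28, 13, 35]
Tree (level-order array): [34, 1, 35, None, 16, None, None, 13, 31, None, None, 28]
BFS from the root, enqueuing left then right child of each popped node:
  queue [34] -> pop 34, enqueue [1, 35], visited so far: [34]
  queue [1, 35] -> pop 1, enqueue [16], visited so far: [34, 1]
  queue [35, 16] -> pop 35, enqueue [none], visited so far: [34, 1, 35]
  queue [16] -> pop 16, enqueue [13, 31], visited so far: [34, 1, 35, 16]
  queue [13, 31] -> pop 13, enqueue [none], visited so far: [34, 1, 35, 16, 13]
  queue [31] -> pop 31, enqueue [28], visited so far: [34, 1, 35, 16, 13, 31]
  queue [28] -> pop 28, enqueue [none], visited so far: [34, 1, 35, 16, 13, 31, 28]
Result: [34, 1, 35, 16, 13, 31, 28]


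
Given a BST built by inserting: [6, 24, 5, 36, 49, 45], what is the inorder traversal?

Tree insertion order: [6, 24, 5, 36, 49, 45]
Tree (level-order array): [6, 5, 24, None, None, None, 36, None, 49, 45]
Inorder traversal: [5, 6, 24, 36, 45, 49]


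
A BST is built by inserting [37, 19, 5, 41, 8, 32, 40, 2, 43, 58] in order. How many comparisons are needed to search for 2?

Search path for 2: 37 -> 19 -> 5 -> 2
Found: True
Comparisons: 4


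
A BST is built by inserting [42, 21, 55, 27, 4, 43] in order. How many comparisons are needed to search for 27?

Search path for 27: 42 -> 21 -> 27
Found: True
Comparisons: 3


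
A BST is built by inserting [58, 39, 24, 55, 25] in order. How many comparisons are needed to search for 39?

Search path for 39: 58 -> 39
Found: True
Comparisons: 2


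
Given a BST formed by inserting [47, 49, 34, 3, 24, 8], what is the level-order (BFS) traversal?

Tree insertion order: [47, 49, 34, 3, 24, 8]
Tree (level-order array): [47, 34, 49, 3, None, None, None, None, 24, 8]
BFS from the root, enqueuing left then right child of each popped node:
  queue [47] -> pop 47, enqueue [34, 49], visited so far: [47]
  queue [34, 49] -> pop 34, enqueue [3], visited so far: [47, 34]
  queue [49, 3] -> pop 49, enqueue [none], visited so far: [47, 34, 49]
  queue [3] -> pop 3, enqueue [24], visited so far: [47, 34, 49, 3]
  queue [24] -> pop 24, enqueue [8], visited so far: [47, 34, 49, 3, 24]
  queue [8] -> pop 8, enqueue [none], visited so far: [47, 34, 49, 3, 24, 8]
Result: [47, 34, 49, 3, 24, 8]


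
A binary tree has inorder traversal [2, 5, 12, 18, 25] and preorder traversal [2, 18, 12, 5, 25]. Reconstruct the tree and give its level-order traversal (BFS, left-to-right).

Inorder:  [2, 5, 12, 18, 25]
Preorder: [2, 18, 12, 5, 25]
Algorithm: preorder visits root first, so consume preorder in order;
for each root, split the current inorder slice at that value into
left-subtree inorder and right-subtree inorder, then recurse.
Recursive splits:
  root=2; inorder splits into left=[], right=[5, 12, 18, 25]
  root=18; inorder splits into left=[5, 12], right=[25]
  root=12; inorder splits into left=[5], right=[]
  root=5; inorder splits into left=[], right=[]
  root=25; inorder splits into left=[], right=[]
Reconstructed level-order: [2, 18, 12, 25, 5]


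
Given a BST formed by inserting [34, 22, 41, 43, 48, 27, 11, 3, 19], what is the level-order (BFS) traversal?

Tree insertion order: [34, 22, 41, 43, 48, 27, 11, 3, 19]
Tree (level-order array): [34, 22, 41, 11, 27, None, 43, 3, 19, None, None, None, 48]
BFS from the root, enqueuing left then right child of each popped node:
  queue [34] -> pop 34, enqueue [22, 41], visited so far: [34]
  queue [22, 41] -> pop 22, enqueue [11, 27], visited so far: [34, 22]
  queue [41, 11, 27] -> pop 41, enqueue [43], visited so far: [34, 22, 41]
  queue [11, 27, 43] -> pop 11, enqueue [3, 19], visited so far: [34, 22, 41, 11]
  queue [27, 43, 3, 19] -> pop 27, enqueue [none], visited so far: [34, 22, 41, 11, 27]
  queue [43, 3, 19] -> pop 43, enqueue [48], visited so far: [34, 22, 41, 11, 27, 43]
  queue [3, 19, 48] -> pop 3, enqueue [none], visited so far: [34, 22, 41, 11, 27, 43, 3]
  queue [19, 48] -> pop 19, enqueue [none], visited so far: [34, 22, 41, 11, 27, 43, 3, 19]
  queue [48] -> pop 48, enqueue [none], visited so far: [34, 22, 41, 11, 27, 43, 3, 19, 48]
Result: [34, 22, 41, 11, 27, 43, 3, 19, 48]


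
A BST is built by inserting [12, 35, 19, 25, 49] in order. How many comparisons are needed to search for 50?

Search path for 50: 12 -> 35 -> 49
Found: False
Comparisons: 3


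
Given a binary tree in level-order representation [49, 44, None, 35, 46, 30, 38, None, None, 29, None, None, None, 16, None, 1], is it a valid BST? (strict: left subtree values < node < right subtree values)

Level-order array: [49, 44, None, 35, 46, 30, 38, None, None, 29, None, None, None, 16, None, 1]
Validate using subtree bounds (lo, hi): at each node, require lo < value < hi,
then recurse left with hi=value and right with lo=value.
Preorder trace (stopping at first violation):
  at node 49 with bounds (-inf, +inf): OK
  at node 44 with bounds (-inf, 49): OK
  at node 35 with bounds (-inf, 44): OK
  at node 30 with bounds (-inf, 35): OK
  at node 29 with bounds (-inf, 30): OK
  at node 16 with bounds (-inf, 29): OK
  at node 1 with bounds (-inf, 16): OK
  at node 38 with bounds (35, 44): OK
  at node 46 with bounds (44, 49): OK
No violation found at any node.
Result: Valid BST


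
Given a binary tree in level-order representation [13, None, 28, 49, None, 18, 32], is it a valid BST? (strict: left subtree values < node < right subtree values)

Level-order array: [13, None, 28, 49, None, 18, 32]
Validate using subtree bounds (lo, hi): at each node, require lo < value < hi,
then recurse left with hi=value and right with lo=value.
Preorder trace (stopping at first violation):
  at node 13 with bounds (-inf, +inf): OK
  at node 28 with bounds (13, +inf): OK
  at node 49 with bounds (13, 28): VIOLATION
Node 49 violates its bound: not (13 < 49 < 28).
Result: Not a valid BST


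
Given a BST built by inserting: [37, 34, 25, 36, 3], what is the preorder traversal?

Tree insertion order: [37, 34, 25, 36, 3]
Tree (level-order array): [37, 34, None, 25, 36, 3]
Preorder traversal: [37, 34, 25, 3, 36]


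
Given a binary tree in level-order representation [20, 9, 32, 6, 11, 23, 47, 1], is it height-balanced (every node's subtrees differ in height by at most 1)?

Tree (level-order array): [20, 9, 32, 6, 11, 23, 47, 1]
Definition: a tree is height-balanced if, at every node, |h(left) - h(right)| <= 1 (empty subtree has height -1).
Bottom-up per-node check:
  node 1: h_left=-1, h_right=-1, diff=0 [OK], height=0
  node 6: h_left=0, h_right=-1, diff=1 [OK], height=1
  node 11: h_left=-1, h_right=-1, diff=0 [OK], height=0
  node 9: h_left=1, h_right=0, diff=1 [OK], height=2
  node 23: h_left=-1, h_right=-1, diff=0 [OK], height=0
  node 47: h_left=-1, h_right=-1, diff=0 [OK], height=0
  node 32: h_left=0, h_right=0, diff=0 [OK], height=1
  node 20: h_left=2, h_right=1, diff=1 [OK], height=3
All nodes satisfy the balance condition.
Result: Balanced


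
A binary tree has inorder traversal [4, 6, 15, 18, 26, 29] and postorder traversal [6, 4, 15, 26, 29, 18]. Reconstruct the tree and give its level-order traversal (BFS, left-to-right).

Inorder:   [4, 6, 15, 18, 26, 29]
Postorder: [6, 4, 15, 26, 29, 18]
Algorithm: postorder visits root last, so walk postorder right-to-left;
each value is the root of the current inorder slice — split it at that
value, recurse on the right subtree first, then the left.
Recursive splits:
  root=18; inorder splits into left=[4, 6, 15], right=[26, 29]
  root=29; inorder splits into left=[26], right=[]
  root=26; inorder splits into left=[], right=[]
  root=15; inorder splits into left=[4, 6], right=[]
  root=4; inorder splits into left=[], right=[6]
  root=6; inorder splits into left=[], right=[]
Reconstructed level-order: [18, 15, 29, 4, 26, 6]


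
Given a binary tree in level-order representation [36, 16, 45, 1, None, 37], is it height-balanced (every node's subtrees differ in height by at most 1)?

Tree (level-order array): [36, 16, 45, 1, None, 37]
Definition: a tree is height-balanced if, at every node, |h(left) - h(right)| <= 1 (empty subtree has height -1).
Bottom-up per-node check:
  node 1: h_left=-1, h_right=-1, diff=0 [OK], height=0
  node 16: h_left=0, h_right=-1, diff=1 [OK], height=1
  node 37: h_left=-1, h_right=-1, diff=0 [OK], height=0
  node 45: h_left=0, h_right=-1, diff=1 [OK], height=1
  node 36: h_left=1, h_right=1, diff=0 [OK], height=2
All nodes satisfy the balance condition.
Result: Balanced


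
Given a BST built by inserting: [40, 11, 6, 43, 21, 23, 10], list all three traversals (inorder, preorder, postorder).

Tree insertion order: [40, 11, 6, 43, 21, 23, 10]
Tree (level-order array): [40, 11, 43, 6, 21, None, None, None, 10, None, 23]
Inorder (L, root, R): [6, 10, 11, 21, 23, 40, 43]
Preorder (root, L, R): [40, 11, 6, 10, 21, 23, 43]
Postorder (L, R, root): [10, 6, 23, 21, 11, 43, 40]


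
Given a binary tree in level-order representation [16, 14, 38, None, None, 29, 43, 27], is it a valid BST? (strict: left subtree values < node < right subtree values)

Level-order array: [16, 14, 38, None, None, 29, 43, 27]
Validate using subtree bounds (lo, hi): at each node, require lo < value < hi,
then recurse left with hi=value and right with lo=value.
Preorder trace (stopping at first violation):
  at node 16 with bounds (-inf, +inf): OK
  at node 14 with bounds (-inf, 16): OK
  at node 38 with bounds (16, +inf): OK
  at node 29 with bounds (16, 38): OK
  at node 27 with bounds (16, 29): OK
  at node 43 with bounds (38, +inf): OK
No violation found at any node.
Result: Valid BST


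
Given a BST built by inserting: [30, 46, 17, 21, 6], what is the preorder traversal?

Tree insertion order: [30, 46, 17, 21, 6]
Tree (level-order array): [30, 17, 46, 6, 21]
Preorder traversal: [30, 17, 6, 21, 46]


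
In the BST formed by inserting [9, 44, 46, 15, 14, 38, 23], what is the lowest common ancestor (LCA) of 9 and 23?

Tree insertion order: [9, 44, 46, 15, 14, 38, 23]
Tree (level-order array): [9, None, 44, 15, 46, 14, 38, None, None, None, None, 23]
In a BST, the LCA of p=9, q=23 is the first node v on the
root-to-leaf path with p <= v <= q (go left if both < v, right if both > v).
Walk from root:
  at 9: 9 <= 9 <= 23, this is the LCA
LCA = 9


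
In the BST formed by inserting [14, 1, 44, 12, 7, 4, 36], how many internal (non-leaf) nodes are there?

Tree built from: [14, 1, 44, 12, 7, 4, 36]
Tree (level-order array): [14, 1, 44, None, 12, 36, None, 7, None, None, None, 4]
Rule: An internal node has at least one child.
Per-node child counts:
  node 14: 2 child(ren)
  node 1: 1 child(ren)
  node 12: 1 child(ren)
  node 7: 1 child(ren)
  node 4: 0 child(ren)
  node 44: 1 child(ren)
  node 36: 0 child(ren)
Matching nodes: [14, 1, 12, 7, 44]
Count of internal (non-leaf) nodes: 5


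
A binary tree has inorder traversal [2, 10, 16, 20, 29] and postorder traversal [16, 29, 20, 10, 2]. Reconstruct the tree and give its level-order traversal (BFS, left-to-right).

Inorder:   [2, 10, 16, 20, 29]
Postorder: [16, 29, 20, 10, 2]
Algorithm: postorder visits root last, so walk postorder right-to-left;
each value is the root of the current inorder slice — split it at that
value, recurse on the right subtree first, then the left.
Recursive splits:
  root=2; inorder splits into left=[], right=[10, 16, 20, 29]
  root=10; inorder splits into left=[], right=[16, 20, 29]
  root=20; inorder splits into left=[16], right=[29]
  root=29; inorder splits into left=[], right=[]
  root=16; inorder splits into left=[], right=[]
Reconstructed level-order: [2, 10, 20, 16, 29]


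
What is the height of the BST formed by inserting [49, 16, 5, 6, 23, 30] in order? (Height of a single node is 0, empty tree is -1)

Insertion order: [49, 16, 5, 6, 23, 30]
Tree (level-order array): [49, 16, None, 5, 23, None, 6, None, 30]
Compute height bottom-up (empty subtree = -1):
  height(6) = 1 + max(-1, -1) = 0
  height(5) = 1 + max(-1, 0) = 1
  height(30) = 1 + max(-1, -1) = 0
  height(23) = 1 + max(-1, 0) = 1
  height(16) = 1 + max(1, 1) = 2
  height(49) = 1 + max(2, -1) = 3
Height = 3


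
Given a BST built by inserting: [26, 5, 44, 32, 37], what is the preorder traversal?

Tree insertion order: [26, 5, 44, 32, 37]
Tree (level-order array): [26, 5, 44, None, None, 32, None, None, 37]
Preorder traversal: [26, 5, 44, 32, 37]


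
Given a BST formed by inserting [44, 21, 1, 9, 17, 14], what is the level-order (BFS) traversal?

Tree insertion order: [44, 21, 1, 9, 17, 14]
Tree (level-order array): [44, 21, None, 1, None, None, 9, None, 17, 14]
BFS from the root, enqueuing left then right child of each popped node:
  queue [44] -> pop 44, enqueue [21], visited so far: [44]
  queue [21] -> pop 21, enqueue [1], visited so far: [44, 21]
  queue [1] -> pop 1, enqueue [9], visited so far: [44, 21, 1]
  queue [9] -> pop 9, enqueue [17], visited so far: [44, 21, 1, 9]
  queue [17] -> pop 17, enqueue [14], visited so far: [44, 21, 1, 9, 17]
  queue [14] -> pop 14, enqueue [none], visited so far: [44, 21, 1, 9, 17, 14]
Result: [44, 21, 1, 9, 17, 14]


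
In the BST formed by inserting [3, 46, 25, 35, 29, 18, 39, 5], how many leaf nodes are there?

Tree built from: [3, 46, 25, 35, 29, 18, 39, 5]
Tree (level-order array): [3, None, 46, 25, None, 18, 35, 5, None, 29, 39]
Rule: A leaf has 0 children.
Per-node child counts:
  node 3: 1 child(ren)
  node 46: 1 child(ren)
  node 25: 2 child(ren)
  node 18: 1 child(ren)
  node 5: 0 child(ren)
  node 35: 2 child(ren)
  node 29: 0 child(ren)
  node 39: 0 child(ren)
Matching nodes: [5, 29, 39]
Count of leaf nodes: 3


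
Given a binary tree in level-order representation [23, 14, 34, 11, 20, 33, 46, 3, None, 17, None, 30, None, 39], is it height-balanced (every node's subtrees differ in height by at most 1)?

Tree (level-order array): [23, 14, 34, 11, 20, 33, 46, 3, None, 17, None, 30, None, 39]
Definition: a tree is height-balanced if, at every node, |h(left) - h(right)| <= 1 (empty subtree has height -1).
Bottom-up per-node check:
  node 3: h_left=-1, h_right=-1, diff=0 [OK], height=0
  node 11: h_left=0, h_right=-1, diff=1 [OK], height=1
  node 17: h_left=-1, h_right=-1, diff=0 [OK], height=0
  node 20: h_left=0, h_right=-1, diff=1 [OK], height=1
  node 14: h_left=1, h_right=1, diff=0 [OK], height=2
  node 30: h_left=-1, h_right=-1, diff=0 [OK], height=0
  node 33: h_left=0, h_right=-1, diff=1 [OK], height=1
  node 39: h_left=-1, h_right=-1, diff=0 [OK], height=0
  node 46: h_left=0, h_right=-1, diff=1 [OK], height=1
  node 34: h_left=1, h_right=1, diff=0 [OK], height=2
  node 23: h_left=2, h_right=2, diff=0 [OK], height=3
All nodes satisfy the balance condition.
Result: Balanced


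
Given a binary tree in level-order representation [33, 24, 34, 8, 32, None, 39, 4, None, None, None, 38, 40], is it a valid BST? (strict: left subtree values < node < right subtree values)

Level-order array: [33, 24, 34, 8, 32, None, 39, 4, None, None, None, 38, 40]
Validate using subtree bounds (lo, hi): at each node, require lo < value < hi,
then recurse left with hi=value and right with lo=value.
Preorder trace (stopping at first violation):
  at node 33 with bounds (-inf, +inf): OK
  at node 24 with bounds (-inf, 33): OK
  at node 8 with bounds (-inf, 24): OK
  at node 4 with bounds (-inf, 8): OK
  at node 32 with bounds (24, 33): OK
  at node 34 with bounds (33, +inf): OK
  at node 39 with bounds (34, +inf): OK
  at node 38 with bounds (34, 39): OK
  at node 40 with bounds (39, +inf): OK
No violation found at any node.
Result: Valid BST


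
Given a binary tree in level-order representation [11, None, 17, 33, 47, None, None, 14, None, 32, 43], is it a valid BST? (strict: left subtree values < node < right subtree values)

Level-order array: [11, None, 17, 33, 47, None, None, 14, None, 32, 43]
Validate using subtree bounds (lo, hi): at each node, require lo < value < hi,
then recurse left with hi=value and right with lo=value.
Preorder trace (stopping at first violation):
  at node 11 with bounds (-inf, +inf): OK
  at node 17 with bounds (11, +inf): OK
  at node 33 with bounds (11, 17): VIOLATION
Node 33 violates its bound: not (11 < 33 < 17).
Result: Not a valid BST


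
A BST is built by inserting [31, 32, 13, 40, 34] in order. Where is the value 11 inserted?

Starting tree (level order): [31, 13, 32, None, None, None, 40, 34]
Insertion path: 31 -> 13
Result: insert 11 as left child of 13
Final tree (level order): [31, 13, 32, 11, None, None, 40, None, None, 34]


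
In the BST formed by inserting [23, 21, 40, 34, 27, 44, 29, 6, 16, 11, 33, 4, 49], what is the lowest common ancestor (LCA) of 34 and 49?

Tree insertion order: [23, 21, 40, 34, 27, 44, 29, 6, 16, 11, 33, 4, 49]
Tree (level-order array): [23, 21, 40, 6, None, 34, 44, 4, 16, 27, None, None, 49, None, None, 11, None, None, 29, None, None, None, None, None, 33]
In a BST, the LCA of p=34, q=49 is the first node v on the
root-to-leaf path with p <= v <= q (go left if both < v, right if both > v).
Walk from root:
  at 23: both 34 and 49 > 23, go right
  at 40: 34 <= 40 <= 49, this is the LCA
LCA = 40


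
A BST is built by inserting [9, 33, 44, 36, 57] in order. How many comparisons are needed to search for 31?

Search path for 31: 9 -> 33
Found: False
Comparisons: 2


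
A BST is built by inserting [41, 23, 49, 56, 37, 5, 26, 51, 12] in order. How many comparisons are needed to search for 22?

Search path for 22: 41 -> 23 -> 5 -> 12
Found: False
Comparisons: 4


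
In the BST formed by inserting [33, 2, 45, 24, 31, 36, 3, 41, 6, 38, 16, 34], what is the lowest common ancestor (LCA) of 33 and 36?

Tree insertion order: [33, 2, 45, 24, 31, 36, 3, 41, 6, 38, 16, 34]
Tree (level-order array): [33, 2, 45, None, 24, 36, None, 3, 31, 34, 41, None, 6, None, None, None, None, 38, None, None, 16]
In a BST, the LCA of p=33, q=36 is the first node v on the
root-to-leaf path with p <= v <= q (go left if both < v, right if both > v).
Walk from root:
  at 33: 33 <= 33 <= 36, this is the LCA
LCA = 33


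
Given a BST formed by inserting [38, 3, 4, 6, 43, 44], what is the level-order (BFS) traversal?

Tree insertion order: [38, 3, 4, 6, 43, 44]
Tree (level-order array): [38, 3, 43, None, 4, None, 44, None, 6]
BFS from the root, enqueuing left then right child of each popped node:
  queue [38] -> pop 38, enqueue [3, 43], visited so far: [38]
  queue [3, 43] -> pop 3, enqueue [4], visited so far: [38, 3]
  queue [43, 4] -> pop 43, enqueue [44], visited so far: [38, 3, 43]
  queue [4, 44] -> pop 4, enqueue [6], visited so far: [38, 3, 43, 4]
  queue [44, 6] -> pop 44, enqueue [none], visited so far: [38, 3, 43, 4, 44]
  queue [6] -> pop 6, enqueue [none], visited so far: [38, 3, 43, 4, 44, 6]
Result: [38, 3, 43, 4, 44, 6]
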